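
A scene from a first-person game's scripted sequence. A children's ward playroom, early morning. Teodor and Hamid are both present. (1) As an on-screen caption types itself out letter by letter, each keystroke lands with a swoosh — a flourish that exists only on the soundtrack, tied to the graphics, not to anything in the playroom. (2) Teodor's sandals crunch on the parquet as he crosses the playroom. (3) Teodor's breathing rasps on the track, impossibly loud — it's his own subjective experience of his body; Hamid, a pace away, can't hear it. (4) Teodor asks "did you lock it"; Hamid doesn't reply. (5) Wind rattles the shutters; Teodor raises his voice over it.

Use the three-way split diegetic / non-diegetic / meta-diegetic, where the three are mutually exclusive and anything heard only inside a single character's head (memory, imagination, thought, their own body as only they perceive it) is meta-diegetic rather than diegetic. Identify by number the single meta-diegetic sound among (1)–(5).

3

(1) is non-diegetic: the caption isn't part of the story world, so neither is the sound tied to it.
(2) Teodor's footsteps are produced in the story world → diegetic.
(3) is meta-diegetic: point-of-audition from inside Teodor's body; not a sound in the room.
(4) Teodor is a character speaking aloud in the scene → diegetic.
Sound (5): wind is part of the location's real environment, so diegetic.
Only (3) is meta-diegetic.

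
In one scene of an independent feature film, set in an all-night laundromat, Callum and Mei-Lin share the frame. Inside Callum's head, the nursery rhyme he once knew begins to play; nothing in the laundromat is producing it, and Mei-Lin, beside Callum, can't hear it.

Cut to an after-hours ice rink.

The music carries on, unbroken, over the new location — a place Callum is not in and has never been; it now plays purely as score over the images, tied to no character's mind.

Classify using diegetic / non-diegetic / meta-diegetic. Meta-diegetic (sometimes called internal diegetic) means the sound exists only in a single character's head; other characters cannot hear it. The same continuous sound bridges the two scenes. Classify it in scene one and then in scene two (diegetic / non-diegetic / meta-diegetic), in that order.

meta-diegetic, non-diegetic

Scene one: the music exists only inside Callum's mind; Mei-Lin can't hear it → meta-diegetic.
Scene two: it's detached from Callum entirely and plays over unrelated images with no in-world source — conventional underscore → non-diegetic.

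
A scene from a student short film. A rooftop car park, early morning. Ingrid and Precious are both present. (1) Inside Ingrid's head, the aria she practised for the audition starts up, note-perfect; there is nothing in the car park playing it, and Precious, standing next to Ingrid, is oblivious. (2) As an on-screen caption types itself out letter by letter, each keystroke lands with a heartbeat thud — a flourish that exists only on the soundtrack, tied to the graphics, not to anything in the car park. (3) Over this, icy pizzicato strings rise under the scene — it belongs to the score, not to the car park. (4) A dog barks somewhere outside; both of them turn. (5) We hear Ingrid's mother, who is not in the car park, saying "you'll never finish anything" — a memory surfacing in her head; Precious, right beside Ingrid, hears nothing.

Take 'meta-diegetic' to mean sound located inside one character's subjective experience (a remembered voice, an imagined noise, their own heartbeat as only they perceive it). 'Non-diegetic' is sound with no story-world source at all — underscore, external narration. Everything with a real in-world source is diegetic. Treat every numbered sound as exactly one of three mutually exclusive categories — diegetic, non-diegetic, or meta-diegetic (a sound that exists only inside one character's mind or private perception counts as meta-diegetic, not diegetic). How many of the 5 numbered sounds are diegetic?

(1) is meta-diegetic: it lives in Ingrid's subjectivity, not in the car park.
(2) it accompanies on-screen graphics, not anything inside the story world → non-diegetic.
(3) is non-diegetic: nothing in the car park produces it and the characters don't hear it — pure soundtrack.
(4) the sound comes from a dog physically present in the location → diegetic.
Sound (5): a remembered line, private to Ingrid — not present in the room, not audible to Precious, so meta-diegetic.
Diegetic: (4) — that's 1.

1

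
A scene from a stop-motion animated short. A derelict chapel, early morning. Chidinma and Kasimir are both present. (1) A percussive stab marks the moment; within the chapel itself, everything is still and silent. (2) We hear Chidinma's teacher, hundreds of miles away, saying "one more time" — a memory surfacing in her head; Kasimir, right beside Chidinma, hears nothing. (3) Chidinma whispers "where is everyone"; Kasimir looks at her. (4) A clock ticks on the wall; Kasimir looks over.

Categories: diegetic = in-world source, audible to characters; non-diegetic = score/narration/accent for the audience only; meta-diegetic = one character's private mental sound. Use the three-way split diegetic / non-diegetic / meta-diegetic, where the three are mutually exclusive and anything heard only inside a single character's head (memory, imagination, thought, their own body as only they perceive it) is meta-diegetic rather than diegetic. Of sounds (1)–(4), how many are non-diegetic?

1

(1) an editorial stinger — it belongs to the cut, not the story world → non-diegetic.
(2) is meta-diegetic: it's Chidinma's recollection rendered as sound; the other character can't hear it.
(3) is diegetic: spoken by a character present in the story world.
(4) an in-world source (a clock); characters could hear it → diegetic.
Non-diegetic: (1) — that's 1.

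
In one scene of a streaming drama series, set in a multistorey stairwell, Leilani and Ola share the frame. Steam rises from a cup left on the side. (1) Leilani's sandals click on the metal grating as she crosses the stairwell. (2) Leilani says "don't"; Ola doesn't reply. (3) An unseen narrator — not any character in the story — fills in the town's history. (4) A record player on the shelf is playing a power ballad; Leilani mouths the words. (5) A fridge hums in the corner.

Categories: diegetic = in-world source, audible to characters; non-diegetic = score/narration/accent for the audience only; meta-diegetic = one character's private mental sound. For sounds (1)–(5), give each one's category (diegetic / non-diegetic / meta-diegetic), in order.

diegetic, diegetic, non-diegetic, diegetic, diegetic

Sound (1): it's the physical sound of Leilani moving in the space, so diegetic.
(2) is diegetic: spoken by a character present in the story world.
(3) external voice-over — not a character, not heard by anyone in the scene → non-diegetic.
(4) is diegetic: the music comes from an on-screen device that Leilani responds to.
(5) is diegetic: it's the actual ambient sound of the location.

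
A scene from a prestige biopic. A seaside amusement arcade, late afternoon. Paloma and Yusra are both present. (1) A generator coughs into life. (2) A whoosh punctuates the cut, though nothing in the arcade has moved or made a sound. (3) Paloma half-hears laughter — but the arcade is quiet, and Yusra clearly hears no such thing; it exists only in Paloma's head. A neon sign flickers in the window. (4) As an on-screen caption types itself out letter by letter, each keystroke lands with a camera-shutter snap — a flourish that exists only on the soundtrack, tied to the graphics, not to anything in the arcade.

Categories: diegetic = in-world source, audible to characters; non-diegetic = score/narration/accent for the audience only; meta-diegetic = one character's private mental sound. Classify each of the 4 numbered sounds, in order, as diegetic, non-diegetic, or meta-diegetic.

diegetic, non-diegetic, meta-diegetic, non-diegetic

Sound (1): a generator is a real object/event in the scene's world, so diegetic.
(2) an editorial stinger — it belongs to the cut, not the story world → non-diegetic.
(3) Paloma alone 'hears' it — an imagined sound, not present in the space → meta-diegetic.
(4) is non-diegetic: the caption isn't part of the story world, so neither is the sound tied to it.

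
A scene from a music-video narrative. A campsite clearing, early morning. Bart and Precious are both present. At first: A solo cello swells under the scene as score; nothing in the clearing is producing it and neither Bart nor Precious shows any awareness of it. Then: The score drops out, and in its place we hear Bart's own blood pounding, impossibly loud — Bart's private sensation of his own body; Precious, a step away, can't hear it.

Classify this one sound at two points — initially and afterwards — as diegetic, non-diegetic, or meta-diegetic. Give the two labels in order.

non-diegetic, meta-diegetic

Initially: underscore with no in-world source, inaudible to the characters → non-diegetic.
Afterwards: the body sound is Bart's subjective perception alone — Precious can't hear it → meta-diegetic.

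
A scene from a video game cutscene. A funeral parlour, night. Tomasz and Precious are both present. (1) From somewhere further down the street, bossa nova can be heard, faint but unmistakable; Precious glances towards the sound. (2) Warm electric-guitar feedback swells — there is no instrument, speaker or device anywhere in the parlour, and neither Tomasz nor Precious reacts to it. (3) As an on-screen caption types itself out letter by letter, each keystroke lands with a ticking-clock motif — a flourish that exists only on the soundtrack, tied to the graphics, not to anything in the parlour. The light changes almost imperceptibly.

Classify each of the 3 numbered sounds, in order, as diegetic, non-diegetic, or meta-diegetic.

Sound (1): off-screen diegetic: the source is out of frame but still in the story's space, so diegetic.
(2) is non-diegetic: nothing in the parlour produces it and the characters don't hear it — pure soundtrack.
Sound (3): the caption isn't part of the story world, so neither is the sound tied to it, so non-diegetic.

diegetic, non-diegetic, non-diegetic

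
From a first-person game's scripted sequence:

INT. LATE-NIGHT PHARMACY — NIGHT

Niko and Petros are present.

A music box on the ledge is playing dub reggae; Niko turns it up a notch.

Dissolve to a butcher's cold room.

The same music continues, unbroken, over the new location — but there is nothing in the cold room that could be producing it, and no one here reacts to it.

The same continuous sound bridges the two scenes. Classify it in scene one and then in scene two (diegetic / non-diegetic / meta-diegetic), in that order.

diegetic, non-diegetic

Scene one: a music box is an on-screen source and Niko reacts to it → diegetic.
Scene two: there is no source in the cold room and no one hears it — it's now underscore → non-diegetic.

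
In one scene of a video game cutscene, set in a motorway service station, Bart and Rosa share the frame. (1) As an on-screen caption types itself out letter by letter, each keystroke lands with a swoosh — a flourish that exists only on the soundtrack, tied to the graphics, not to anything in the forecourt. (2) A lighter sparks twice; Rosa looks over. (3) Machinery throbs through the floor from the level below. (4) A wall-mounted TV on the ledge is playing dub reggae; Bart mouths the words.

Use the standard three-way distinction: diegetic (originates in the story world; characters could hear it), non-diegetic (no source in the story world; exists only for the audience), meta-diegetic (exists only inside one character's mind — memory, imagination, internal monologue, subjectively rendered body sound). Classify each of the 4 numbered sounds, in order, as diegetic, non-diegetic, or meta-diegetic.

non-diegetic, diegetic, diegetic, diegetic

(1) it accompanies on-screen graphics, not anything inside the story world → non-diegetic.
(2) is diegetic: the sound comes from a lighter physically present in the location.
(3) is diegetic: machinery is part of the location's real environment.
(4) is diegetic: the music comes from an on-screen device that Bart responds to.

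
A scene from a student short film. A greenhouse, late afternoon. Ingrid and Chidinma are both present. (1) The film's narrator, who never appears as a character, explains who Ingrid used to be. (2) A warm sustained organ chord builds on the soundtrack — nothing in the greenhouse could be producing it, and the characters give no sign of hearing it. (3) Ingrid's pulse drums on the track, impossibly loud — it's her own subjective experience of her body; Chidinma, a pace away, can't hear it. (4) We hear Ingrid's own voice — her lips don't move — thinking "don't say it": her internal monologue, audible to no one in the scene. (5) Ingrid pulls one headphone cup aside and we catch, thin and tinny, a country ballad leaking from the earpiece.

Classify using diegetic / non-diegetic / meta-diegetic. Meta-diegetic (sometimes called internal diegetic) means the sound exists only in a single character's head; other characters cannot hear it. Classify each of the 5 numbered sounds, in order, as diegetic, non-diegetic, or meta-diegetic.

Sound (1): commentary laid over the scene from outside the fiction, so non-diegetic.
(2) score with no on-screen or off-screen source; it exists for the audience alone → non-diegetic.
(3) is meta-diegetic: it's Ingrid's internal bodily sensation rendered as sound; only Ingrid 'hears' it.
Sound (4): Ingrid's thought-voice: a private mental sound no other character can hear, so meta-diegetic.
Sound (5): it's leaking from a physical pair of headphones in the scene, so diegetic.

non-diegetic, non-diegetic, meta-diegetic, meta-diegetic, diegetic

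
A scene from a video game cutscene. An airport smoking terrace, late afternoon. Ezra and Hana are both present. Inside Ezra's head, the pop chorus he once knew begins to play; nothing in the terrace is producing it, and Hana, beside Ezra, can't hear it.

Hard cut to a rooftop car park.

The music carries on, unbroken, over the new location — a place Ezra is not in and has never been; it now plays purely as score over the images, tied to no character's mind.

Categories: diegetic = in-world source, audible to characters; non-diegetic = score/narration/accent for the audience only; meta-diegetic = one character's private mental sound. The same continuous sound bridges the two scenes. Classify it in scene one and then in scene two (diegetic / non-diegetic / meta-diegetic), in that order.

Scene one: the music exists only inside Ezra's mind; Hana can't hear it → meta-diegetic.
Scene two: it's detached from Ezra entirely and plays over unrelated images with no in-world source — conventional underscore → non-diegetic.

meta-diegetic, non-diegetic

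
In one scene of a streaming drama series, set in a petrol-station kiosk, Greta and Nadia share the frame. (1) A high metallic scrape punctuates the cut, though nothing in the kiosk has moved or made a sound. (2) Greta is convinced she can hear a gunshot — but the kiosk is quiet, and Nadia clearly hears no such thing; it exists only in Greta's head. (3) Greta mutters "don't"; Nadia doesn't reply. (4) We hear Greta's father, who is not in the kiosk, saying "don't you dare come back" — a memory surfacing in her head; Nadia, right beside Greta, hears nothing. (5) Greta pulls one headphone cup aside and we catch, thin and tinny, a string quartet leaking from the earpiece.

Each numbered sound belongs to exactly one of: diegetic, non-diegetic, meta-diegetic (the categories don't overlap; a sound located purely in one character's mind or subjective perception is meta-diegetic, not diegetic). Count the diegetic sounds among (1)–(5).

2

(1) is non-diegetic: an editorial stinger — it belongs to the cut, not the story world.
(2) is meta-diegetic: subjective to Greta: the kiosk is silent and Nadia hears nothing.
(3) is diegetic: on-screen dialogue — Greta speaks and Nadia is there to hear.
(4) is meta-diegetic: a remembered line, private to Greta — not present in the room, not audible to Nadia.
(5) the earpiece is a real device on Greta's head — source music → diegetic.
So 2 of the 5 are diegetic: (3), (5).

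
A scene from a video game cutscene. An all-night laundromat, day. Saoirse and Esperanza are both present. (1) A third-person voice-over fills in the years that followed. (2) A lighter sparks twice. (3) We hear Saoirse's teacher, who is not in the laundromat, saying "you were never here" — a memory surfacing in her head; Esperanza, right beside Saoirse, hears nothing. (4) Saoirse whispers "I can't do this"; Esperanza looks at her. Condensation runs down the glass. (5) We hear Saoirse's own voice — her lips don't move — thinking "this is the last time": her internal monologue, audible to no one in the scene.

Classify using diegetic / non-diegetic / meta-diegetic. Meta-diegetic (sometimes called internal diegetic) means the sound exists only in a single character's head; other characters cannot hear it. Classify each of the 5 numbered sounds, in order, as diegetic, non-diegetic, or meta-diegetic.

non-diegetic, diegetic, meta-diegetic, diegetic, meta-diegetic

(1) is non-diegetic: commentary laid over the scene from outside the fiction.
(2) a lighter is a real object/event in the scene's world → diegetic.
(3) is meta-diegetic: it's Saoirse's recollection rendered as sound; the other character can't hear it.
(4) is diegetic: Saoirse is a character speaking aloud in the scene.
(5) it's Saoirse's unspoken thought, heard only by the audience via her subjectivity → meta-diegetic.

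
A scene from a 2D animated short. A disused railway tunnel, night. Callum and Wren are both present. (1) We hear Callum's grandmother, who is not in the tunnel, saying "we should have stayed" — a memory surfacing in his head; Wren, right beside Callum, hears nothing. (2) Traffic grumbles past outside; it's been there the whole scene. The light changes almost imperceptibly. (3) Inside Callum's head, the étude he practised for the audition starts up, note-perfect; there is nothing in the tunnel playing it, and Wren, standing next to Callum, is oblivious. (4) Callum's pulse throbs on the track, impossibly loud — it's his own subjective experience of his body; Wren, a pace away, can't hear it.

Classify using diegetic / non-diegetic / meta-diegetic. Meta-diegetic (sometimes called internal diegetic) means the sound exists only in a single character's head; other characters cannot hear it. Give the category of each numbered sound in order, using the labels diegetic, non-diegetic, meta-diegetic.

meta-diegetic, diegetic, meta-diegetic, meta-diegetic

(1) is meta-diegetic: a remembered line, private to Callum — not present in the room, not audible to Wren.
(2) traffic is part of the location's real environment → diegetic.
Sound (3): it lives in Callum's subjectivity, not in the tunnel, so meta-diegetic.
(4) is meta-diegetic: point-of-audition from inside Callum's body; not a sound in the room.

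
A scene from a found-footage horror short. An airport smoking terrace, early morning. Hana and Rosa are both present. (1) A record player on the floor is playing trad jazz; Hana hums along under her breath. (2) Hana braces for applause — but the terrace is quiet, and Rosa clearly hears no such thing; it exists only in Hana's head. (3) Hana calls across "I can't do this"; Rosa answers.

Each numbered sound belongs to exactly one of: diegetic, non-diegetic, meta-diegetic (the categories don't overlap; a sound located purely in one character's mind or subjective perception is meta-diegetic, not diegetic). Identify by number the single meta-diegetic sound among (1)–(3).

2

Sound (1): a record player is a physical source in the scene and Hana reacts to it, so diegetic.
(2) is meta-diegetic: Hana alone 'hears' it — an imagined sound, not present in the space.
(3) Hana is a character speaking aloud in the scene → diegetic.
Only (2) is meta-diegetic.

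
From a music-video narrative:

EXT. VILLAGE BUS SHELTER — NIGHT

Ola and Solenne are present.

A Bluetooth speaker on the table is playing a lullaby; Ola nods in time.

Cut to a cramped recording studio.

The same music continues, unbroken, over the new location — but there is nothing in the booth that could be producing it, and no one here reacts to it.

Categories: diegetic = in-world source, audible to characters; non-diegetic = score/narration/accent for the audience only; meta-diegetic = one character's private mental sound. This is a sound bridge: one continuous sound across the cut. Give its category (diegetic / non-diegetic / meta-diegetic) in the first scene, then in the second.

diegetic, non-diegetic

Scene one: a Bluetooth speaker is an on-screen source and Ola reacts to it → diegetic.
Scene two: there is no source in the booth and no one hears it — it's now underscore → non-diegetic.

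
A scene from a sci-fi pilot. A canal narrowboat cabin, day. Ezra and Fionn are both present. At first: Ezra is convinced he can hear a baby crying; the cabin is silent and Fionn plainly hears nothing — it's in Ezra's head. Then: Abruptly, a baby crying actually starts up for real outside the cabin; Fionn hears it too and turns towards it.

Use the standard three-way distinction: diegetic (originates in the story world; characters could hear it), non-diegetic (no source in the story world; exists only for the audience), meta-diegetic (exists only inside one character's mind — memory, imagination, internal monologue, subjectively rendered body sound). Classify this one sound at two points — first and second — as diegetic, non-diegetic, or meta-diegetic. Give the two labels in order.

First: only Ezra 'hears' it — imagined, in his mind → meta-diegetic.
Second: now there's a real external source and Fionn hears it too — in the story world → diegetic.

meta-diegetic, diegetic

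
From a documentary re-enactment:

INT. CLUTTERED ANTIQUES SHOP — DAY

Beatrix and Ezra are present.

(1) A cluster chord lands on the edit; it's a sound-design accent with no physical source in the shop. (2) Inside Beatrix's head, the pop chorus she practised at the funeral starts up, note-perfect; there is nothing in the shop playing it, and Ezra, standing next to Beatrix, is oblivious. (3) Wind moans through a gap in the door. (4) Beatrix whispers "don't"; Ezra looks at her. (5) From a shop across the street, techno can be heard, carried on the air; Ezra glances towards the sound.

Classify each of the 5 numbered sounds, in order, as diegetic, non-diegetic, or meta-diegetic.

non-diegetic, meta-diegetic, diegetic, diegetic, diegetic

(1) is non-diegetic: it's a sound-design accent with no in-world source; no one in the scene can hear it.
(2) is meta-diegetic: it lives in Beatrix's subjectivity, not in the shop.
(3) wind is part of the location's real environment → diegetic.
(4) on-screen dialogue — Beatrix speaks and Ezra is there to hear → diegetic.
Sound (5): off-screen diegetic: the source is out of frame but still in the story's space, so diegetic.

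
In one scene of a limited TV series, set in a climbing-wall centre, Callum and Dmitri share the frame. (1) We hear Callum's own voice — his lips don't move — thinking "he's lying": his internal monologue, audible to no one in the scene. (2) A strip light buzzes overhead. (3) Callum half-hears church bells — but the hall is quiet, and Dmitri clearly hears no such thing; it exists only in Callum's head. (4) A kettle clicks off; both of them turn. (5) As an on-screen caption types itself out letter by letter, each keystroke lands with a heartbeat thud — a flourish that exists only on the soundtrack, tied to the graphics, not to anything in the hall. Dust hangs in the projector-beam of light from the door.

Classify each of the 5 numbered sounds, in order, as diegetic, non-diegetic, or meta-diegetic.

meta-diegetic, diegetic, meta-diegetic, diegetic, non-diegetic

Sound (1): Callum's thought-voice: a private mental sound no other character can hear, so meta-diegetic.
Sound (2): it's the actual ambient sound of the location, so diegetic.
(3) is meta-diegetic: subjective to Callum: the hall is silent and Dmitri hears nothing.
(4) is diegetic: a kettle is a real object/event in the scene's world.
Sound (5): the caption isn't part of the story world, so neither is the sound tied to it, so non-diegetic.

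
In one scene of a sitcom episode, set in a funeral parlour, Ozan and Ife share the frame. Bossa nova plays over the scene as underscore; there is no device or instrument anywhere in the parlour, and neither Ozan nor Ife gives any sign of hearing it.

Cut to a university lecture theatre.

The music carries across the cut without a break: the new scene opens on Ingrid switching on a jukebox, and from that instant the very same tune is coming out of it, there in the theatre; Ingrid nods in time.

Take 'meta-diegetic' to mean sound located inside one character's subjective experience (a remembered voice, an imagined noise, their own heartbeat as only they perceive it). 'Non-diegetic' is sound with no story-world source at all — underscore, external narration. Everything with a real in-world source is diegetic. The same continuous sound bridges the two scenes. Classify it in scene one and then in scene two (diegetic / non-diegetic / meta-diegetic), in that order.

non-diegetic, diegetic

Scene one: there's no in-world source anywhere and no character hears it — underscore for the audience only → non-diegetic.
Scene two: once Ingrid turns on a jukebox, the music has a real source in the story world and Ingrid reacts to it → diegetic.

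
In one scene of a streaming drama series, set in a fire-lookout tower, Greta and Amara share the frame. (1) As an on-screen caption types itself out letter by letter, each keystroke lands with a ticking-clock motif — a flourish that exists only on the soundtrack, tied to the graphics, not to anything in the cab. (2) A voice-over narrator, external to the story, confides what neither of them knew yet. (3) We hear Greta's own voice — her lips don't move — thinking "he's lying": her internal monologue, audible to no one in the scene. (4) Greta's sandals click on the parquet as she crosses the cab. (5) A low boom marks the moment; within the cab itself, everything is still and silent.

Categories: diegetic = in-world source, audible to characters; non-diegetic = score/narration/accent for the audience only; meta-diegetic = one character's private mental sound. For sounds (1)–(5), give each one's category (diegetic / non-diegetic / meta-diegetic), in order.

non-diegetic, non-diegetic, meta-diegetic, diegetic, non-diegetic

(1) is non-diegetic: sound married to a title/caption — outside the diegesis by definition.
(2) is non-diegetic: external voice-over — not a character, not heard by anyone in the scene.
(3) internal monologue — inside Greta's mind, not spoken into the scene → meta-diegetic.
Sound (4): Greta's footsteps are produced in the story world, so diegetic.
(5) is non-diegetic: nothing in the scene produces it; it's an accent added for the audience.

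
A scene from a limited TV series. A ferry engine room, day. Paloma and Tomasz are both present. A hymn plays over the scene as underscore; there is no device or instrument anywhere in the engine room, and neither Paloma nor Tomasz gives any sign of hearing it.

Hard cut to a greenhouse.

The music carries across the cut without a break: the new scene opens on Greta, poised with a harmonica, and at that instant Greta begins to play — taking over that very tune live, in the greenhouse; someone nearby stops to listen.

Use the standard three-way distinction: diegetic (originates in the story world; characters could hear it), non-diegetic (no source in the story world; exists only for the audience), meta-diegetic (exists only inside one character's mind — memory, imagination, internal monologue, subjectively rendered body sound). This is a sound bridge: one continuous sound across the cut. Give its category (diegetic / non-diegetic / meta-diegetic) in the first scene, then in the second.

non-diegetic, diegetic

Scene one: there's no in-world source anywhere and no character hears it — underscore for the audience only → non-diegetic.
Scene two: from the moment Greta starts playing, the tune is being performed on a harmonica inside the story world and another character hears it → diegetic.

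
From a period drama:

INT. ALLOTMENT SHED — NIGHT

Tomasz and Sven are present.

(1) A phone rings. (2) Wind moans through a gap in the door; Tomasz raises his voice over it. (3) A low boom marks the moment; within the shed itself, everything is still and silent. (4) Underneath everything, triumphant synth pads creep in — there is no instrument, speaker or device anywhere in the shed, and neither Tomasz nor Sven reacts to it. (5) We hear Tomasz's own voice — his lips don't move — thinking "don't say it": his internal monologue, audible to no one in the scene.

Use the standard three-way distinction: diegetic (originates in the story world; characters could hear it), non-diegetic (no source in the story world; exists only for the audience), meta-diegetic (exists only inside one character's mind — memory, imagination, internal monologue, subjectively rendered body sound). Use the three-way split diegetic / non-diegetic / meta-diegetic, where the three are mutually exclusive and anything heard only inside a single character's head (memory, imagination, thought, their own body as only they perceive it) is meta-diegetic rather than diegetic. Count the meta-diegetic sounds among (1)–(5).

1

Sound (1): a phone is a real object/event in the scene's world, so diegetic.
(2) is diegetic: ambient/room sound belonging to the story's physical space.
Sound (3): it's a sound-design accent with no in-world source; no one in the scene can hear it, so non-diegetic.
(4) is non-diegetic: score with no on-screen or off-screen source; it exists for the audience alone.
Sound (5): it's Tomasz's unspoken thought, heard only by the audience via his subjectivity, so meta-diegetic.
So 1 of the 5 is meta-diegetic: (5).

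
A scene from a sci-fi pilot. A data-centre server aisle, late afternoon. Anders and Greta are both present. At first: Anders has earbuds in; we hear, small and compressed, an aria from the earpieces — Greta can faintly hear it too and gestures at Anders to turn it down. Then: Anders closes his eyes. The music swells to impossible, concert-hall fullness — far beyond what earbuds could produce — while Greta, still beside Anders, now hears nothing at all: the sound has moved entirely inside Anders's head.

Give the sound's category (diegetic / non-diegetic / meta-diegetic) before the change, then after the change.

Before the change: the earbuds are a physical source both characters can hear → diegetic.
After the change: the music now exists only as Anders's subjective experience; Greta can no longer hear it → meta-diegetic.

diegetic, meta-diegetic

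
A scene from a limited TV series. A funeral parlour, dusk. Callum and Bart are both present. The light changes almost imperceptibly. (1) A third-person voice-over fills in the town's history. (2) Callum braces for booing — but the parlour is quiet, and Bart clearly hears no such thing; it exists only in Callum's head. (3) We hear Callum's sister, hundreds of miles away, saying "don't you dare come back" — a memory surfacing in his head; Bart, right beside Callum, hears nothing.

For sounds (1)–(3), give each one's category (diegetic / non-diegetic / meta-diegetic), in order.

(1) is non-diegetic: external voice-over — not a character, not heard by anyone in the scene.
(2) is meta-diegetic: subjective to Callum: the parlour is silent and Bart hears nothing.
(3) is meta-diegetic: it's Callum's recollection rendered as sound; the other character can't hear it.

non-diegetic, meta-diegetic, meta-diegetic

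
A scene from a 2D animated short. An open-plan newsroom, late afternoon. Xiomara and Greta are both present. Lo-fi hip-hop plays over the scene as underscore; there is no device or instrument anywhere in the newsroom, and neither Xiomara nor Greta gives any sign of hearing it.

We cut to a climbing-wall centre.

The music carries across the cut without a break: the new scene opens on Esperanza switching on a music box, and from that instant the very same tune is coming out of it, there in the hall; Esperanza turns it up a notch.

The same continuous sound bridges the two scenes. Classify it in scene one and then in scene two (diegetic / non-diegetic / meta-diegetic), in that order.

Scene one: there's no in-world source anywhere and no character hears it — underscore for the audience only → non-diegetic.
Scene two: once Esperanza turns on a music box, the music has a real source in the story world and Esperanza reacts to it → diegetic.

non-diegetic, diegetic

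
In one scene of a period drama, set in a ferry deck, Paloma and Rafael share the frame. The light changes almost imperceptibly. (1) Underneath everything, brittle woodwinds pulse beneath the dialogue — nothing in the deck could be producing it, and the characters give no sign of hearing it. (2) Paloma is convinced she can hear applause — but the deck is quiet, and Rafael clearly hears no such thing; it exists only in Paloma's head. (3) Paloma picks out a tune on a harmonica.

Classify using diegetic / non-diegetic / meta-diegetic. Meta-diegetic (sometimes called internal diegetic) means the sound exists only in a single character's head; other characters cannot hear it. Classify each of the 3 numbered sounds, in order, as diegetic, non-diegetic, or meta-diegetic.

(1) it has no source in the story world and no character can hear it — it's underscore → non-diegetic.
(2) subjective to Paloma: the deck is silent and Rafael hears nothing → meta-diegetic.
Sound (3): a character is playing a harmonica on screen, so diegetic.

non-diegetic, meta-diegetic, diegetic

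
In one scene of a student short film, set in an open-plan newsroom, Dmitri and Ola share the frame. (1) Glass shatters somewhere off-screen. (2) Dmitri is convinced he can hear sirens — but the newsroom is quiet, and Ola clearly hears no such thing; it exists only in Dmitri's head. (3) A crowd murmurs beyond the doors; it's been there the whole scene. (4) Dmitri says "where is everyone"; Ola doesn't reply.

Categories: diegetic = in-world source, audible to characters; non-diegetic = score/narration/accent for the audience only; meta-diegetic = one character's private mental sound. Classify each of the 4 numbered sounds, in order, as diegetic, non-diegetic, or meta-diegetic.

Sound (1): an in-world source (glass); characters could hear it, so diegetic.
(2) is meta-diegetic: Dmitri alone 'hears' it — an imagined sound, not present in the space.
Sound (3): it's the actual ambient sound of the location, so diegetic.
(4) is diegetic: Dmitri is a character speaking aloud in the scene.

diegetic, meta-diegetic, diegetic, diegetic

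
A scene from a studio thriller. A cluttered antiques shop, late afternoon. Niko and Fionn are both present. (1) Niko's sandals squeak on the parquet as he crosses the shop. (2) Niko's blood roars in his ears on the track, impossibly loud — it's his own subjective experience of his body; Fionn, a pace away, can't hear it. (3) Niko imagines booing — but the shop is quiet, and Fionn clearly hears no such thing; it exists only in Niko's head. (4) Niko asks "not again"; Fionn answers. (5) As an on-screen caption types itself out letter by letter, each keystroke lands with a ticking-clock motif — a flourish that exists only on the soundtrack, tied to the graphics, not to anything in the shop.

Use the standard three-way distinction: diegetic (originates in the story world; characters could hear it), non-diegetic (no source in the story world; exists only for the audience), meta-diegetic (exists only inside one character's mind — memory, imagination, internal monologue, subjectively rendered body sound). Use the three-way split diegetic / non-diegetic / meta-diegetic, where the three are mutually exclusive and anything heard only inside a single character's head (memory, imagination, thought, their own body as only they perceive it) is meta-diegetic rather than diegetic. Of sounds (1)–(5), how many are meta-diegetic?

(1) is diegetic: Niko's footsteps are produced in the story world.
Sound (2): a subjective body sound — Niko's private perception, inaudible to Fionn, so meta-diegetic.
(3) is meta-diegetic: the sound is imagined by Niko; nothing in the story world is producing it and Fionn can't hear it.
(4) is diegetic: Niko is a character speaking aloud in the scene.
(5) is non-diegetic: the caption isn't part of the story world, so neither is the sound tied to it.
Meta-diegetic: (2), (3) — that's 2.

2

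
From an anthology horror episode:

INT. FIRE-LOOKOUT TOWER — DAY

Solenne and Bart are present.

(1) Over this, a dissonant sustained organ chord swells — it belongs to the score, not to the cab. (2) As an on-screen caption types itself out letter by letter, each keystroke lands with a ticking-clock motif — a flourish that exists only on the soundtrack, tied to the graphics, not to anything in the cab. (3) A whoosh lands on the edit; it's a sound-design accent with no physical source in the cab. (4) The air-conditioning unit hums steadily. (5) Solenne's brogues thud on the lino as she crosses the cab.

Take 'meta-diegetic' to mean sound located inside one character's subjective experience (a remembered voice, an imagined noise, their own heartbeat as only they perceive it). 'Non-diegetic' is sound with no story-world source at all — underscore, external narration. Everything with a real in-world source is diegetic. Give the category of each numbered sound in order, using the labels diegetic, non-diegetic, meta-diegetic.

(1) is non-diegetic: score with no on-screen or off-screen source; it exists for the audience alone.
(2) is non-diegetic: sound married to a title/caption — outside the diegesis by definition.
(3) an editorial stinger — it belongs to the cut, not the story world → non-diegetic.
(4) is diegetic: the air-conditioning unit is part of the location's real environment.
(5) a character's body making contact with the set — an in-world sound → diegetic.

non-diegetic, non-diegetic, non-diegetic, diegetic, diegetic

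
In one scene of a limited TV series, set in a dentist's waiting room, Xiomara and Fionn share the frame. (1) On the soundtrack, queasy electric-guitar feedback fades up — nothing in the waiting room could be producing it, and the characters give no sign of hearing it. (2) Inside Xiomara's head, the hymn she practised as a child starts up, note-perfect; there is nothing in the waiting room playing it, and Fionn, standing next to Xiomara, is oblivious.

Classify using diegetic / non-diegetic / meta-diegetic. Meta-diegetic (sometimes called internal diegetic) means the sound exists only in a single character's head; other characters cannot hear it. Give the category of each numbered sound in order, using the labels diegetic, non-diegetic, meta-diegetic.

Sound (1): it has no source in the story world and no character can hear it — it's underscore, so non-diegetic.
(2) is meta-diegetic: it lives in Xiomara's subjectivity, not in the waiting room.

non-diegetic, meta-diegetic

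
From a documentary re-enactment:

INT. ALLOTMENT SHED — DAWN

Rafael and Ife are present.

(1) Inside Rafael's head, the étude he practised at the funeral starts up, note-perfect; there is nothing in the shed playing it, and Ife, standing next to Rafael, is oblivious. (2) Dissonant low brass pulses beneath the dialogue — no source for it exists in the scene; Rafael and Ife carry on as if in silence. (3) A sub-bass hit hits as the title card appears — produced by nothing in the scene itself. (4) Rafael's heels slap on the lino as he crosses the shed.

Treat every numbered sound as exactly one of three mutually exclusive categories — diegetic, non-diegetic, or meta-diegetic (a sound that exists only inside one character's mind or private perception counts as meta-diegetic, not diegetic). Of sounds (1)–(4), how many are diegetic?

1

Sound (1): it lives in Rafael's subjectivity, not in the shed, so meta-diegetic.
(2) nothing in the shed produces it and the characters don't hear it — pure soundtrack → non-diegetic.
(3) is non-diegetic: it's a sound-design accent with no in-world source; no one in the scene can hear it.
(4) is diegetic: it's the physical sound of Rafael moving in the space.
Diegetic: (4) — that's 1.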